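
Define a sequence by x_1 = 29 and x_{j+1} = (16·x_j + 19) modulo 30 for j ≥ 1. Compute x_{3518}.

27

Computing terms: x_1 = 29; x_2 = 3; x_3 = 7; x_4 = 11; x_5 = 15; x_6 = 19; x_7 = 23; x_8 = 27; x_9 = 1; x_{10} = 5; x_{11} = 9; x_{12} = 13; x_{13} = 17; x_{14} = 21; x_{15} = 25; x_{16} = 29.
Since x_{16} = x_1 = 29, the sequence is periodic with period 15.
So x_{3518} = x_{1 + ((3518-1) mod 15)} = x_8 = 27.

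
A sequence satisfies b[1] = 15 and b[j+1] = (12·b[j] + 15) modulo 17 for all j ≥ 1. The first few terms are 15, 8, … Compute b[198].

We have b[1] = 15; b[2] = 8; b[3] = 9; b[4] = 4; b[5] = 12; b[6] = 6; b[7] = 2; b[8] = 5; b[9] = 7; b[10] = 14; b[11] = 13; b[12] = 1; b[13] = 10; b[14] = 16; b[15] = 3; b[16] = 0; b[17] = 15.
The sequence repeats with period 16.
So b[198] = b[1 + ((198-1) mod 16)] = b[6] = 6.

6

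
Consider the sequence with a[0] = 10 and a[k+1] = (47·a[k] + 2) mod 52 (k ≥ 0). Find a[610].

34

We have a[0] = 10, a[1] = 4, a[2] = 34, a[3] = 40, a[4] = 10.
Since a[4] = a[0] = 10, the sequence is periodic with period 4.
(610 - 0) mod 4 = 2, so a[610] = a[2] = 34.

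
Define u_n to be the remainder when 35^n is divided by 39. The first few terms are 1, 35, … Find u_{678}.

u_0 = 1,  u_1 = 35,  u_2 = 16,  u_3 = 14,  u_4 = 22,  u_5 = 29,  u_6 = 1.
The sequence repeats with period 6.
(678 - 0) mod 6 = 0, so u_{678} = u_0 = 1.

1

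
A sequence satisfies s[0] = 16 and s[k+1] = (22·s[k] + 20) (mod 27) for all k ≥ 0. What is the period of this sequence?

We have s[0] = 16; s[1] = 21; s[2] = 23; s[3] = 13; s[4] = 9; s[5] = 2; s[6] = 10; s[7] = 24; s[8] = 8; s[9] = 7; s[10] = 12; s[11] = 14; s[12] = 4; s[13] = 0; s[14] = 20; s[15] = 1; s[16] = 15; s[17] = 26; s[18] = 25; s[19] = 3; s[20] = 5; s[21] = 22; s[22] = 18; s[23] = 11; s[24] = 19; s[25] = 6; s[26] = 17; s[27] = 16.
Since s[27] = s[0] = 16, the sequence is periodic with period 27.

27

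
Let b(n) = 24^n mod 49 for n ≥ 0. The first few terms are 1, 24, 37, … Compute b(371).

19

b(0) = 1, b(1) = 24, b(2) = 37, b(3) = 6, b(4) = 46, b(5) = 26, b(6) = 36, b(7) = 31, b(8) = 9, b(9) = 20, b(10) = 39, b(11) = 5, b(12) = 22, b(13) = 38, b(14) = 30, b(15) = 34, b(16) = 32, b(17) = 33, b(18) = 8, b(19) = 45, b(20) = 2, b(21) = 48, b(22) = 25, b(23) = 12, b(24) = 43, b(25) = 3, b(26) = 23, b(27) = 13, b(28) = 18, b(29) = 40, b(30) = 29, b(31) = 10, b(32) = 44, b(33) = 27, b(34) = 11, b(35) = 19, b(36) = 15, b(37) = 17, b(38) = 16, b(39) = 41, b(40) = 4, b(41) = 47, b(42) = 1.
Since b(42) = b(0) = 1, the sequence is periodic with period 42.
(371 - 0) mod 42 = 35, so b(371) = b(35) = 19.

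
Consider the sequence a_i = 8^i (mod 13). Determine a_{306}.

12

We have a_1 = 8, a_2 = 12, a_3 = 5, a_4 = 1, a_5 = 8.
Since a_5 = a_1 = 8, the sequence is periodic with period 4.
So a_{306} = a_{1 + ((306-1) mod 4)} = a_2 = 12.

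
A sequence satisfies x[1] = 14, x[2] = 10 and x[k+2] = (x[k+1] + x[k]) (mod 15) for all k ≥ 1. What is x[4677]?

10

We have x[1] = 14,  x[2] = 10,  x[3] = 9,  x[4] = 4,  x[5] = 13,  x[6] = 2,  x[7] = 0,  x[8] = 2,  x[9] = 2,  x[10] = 4,  x[11] = 6,  x[12] = 10,  x[13] = 1,  x[14] = 11,  x[15] = 12,  x[16] = 8,  x[17] = 5,  x[18] = 13,  x[19] = 3,  x[20] = 1,  x[21] = 4,  x[22] = 5,  x[23] = 9,  x[24] = 14,  x[25] = 8,  x[26] = 7,  x[27] = 0,  x[28] = 7,  x[29] = 7,  x[30] = 14,  x[31] = 6,  x[32] = 5,  x[33] = 11,  x[34] = 1,  x[35] = 12,  x[36] = 13,  x[37] = 10,  x[38] = 8,  x[39] = 3,  x[40] = 11,  x[41] = 14,  x[42] = 10.
Since (x[41], x[42]) = (x[1], x[2]) = (14, 10) (two consecutive terms determine the rest), the sequence is periodic with period 40.
(4677 - 1) mod 40 = 36, so x[4677] = x[37] = 10.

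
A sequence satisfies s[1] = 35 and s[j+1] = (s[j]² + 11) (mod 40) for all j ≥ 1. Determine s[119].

11

s[1] = 35, s[2] = 36, s[3] = 27, s[4] = 20, s[5] = 11, s[6] = 12, s[7] = 35.
Since s[7] = s[1] = 35, the sequence is periodic with period 6.
So s[119] = s[1 + ((119-1) mod 6)] = s[5] = 11.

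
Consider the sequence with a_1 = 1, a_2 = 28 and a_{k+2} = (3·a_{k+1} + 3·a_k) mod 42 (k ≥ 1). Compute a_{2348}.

We have a_1 = 1; a_2 = 28; a_3 = 3; a_4 = 9; a_5 = 36; a_6 = 9; a_7 = 9; a_8 = 12; a_9 = 21; a_{10} = 15; a_{11} = 24; a_{12} = 33; a_{13} = 3; a_{14} = 24; a_{15} = 39; a_{16} = 21; a_{17} = 12; a_{18} = 15; a_{19} = 39; a_{20} = 36; a_{21} = 15; a_{22} = 27; a_{23} = 0; a_{24} = 39; a_{25} = 33; a_{26} = 6; a_{27} = 33; a_{28} = 33; a_{29} = 30; a_{30} = 21; a_{31} = 27; a_{32} = 18; a_{33} = 9; a_{34} = 39; a_{35} = 18; a_{36} = 3; a_{37} = 21; a_{38} = 30; a_{39} = 27; a_{40} = 3; a_{41} = 6; a_{42} = 27; a_{43} = 15; a_{44} = 0; a_{45} = 3; a_{46} = 9.
Since (a_{45}, a_{46}) = (a_3, a_4) = (3, 9) (two consecutive terms determine the rest), the sequence is eventually periodic: after a pre-period of length 2 it cycles with period 42.
For k ≥ 3, a_k depends only on (k - 3) mod 42. (2348 - 3) mod 42 = 35, so a_{2348} = a_{38} = 30.

30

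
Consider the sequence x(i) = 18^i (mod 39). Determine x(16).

27

Computing terms: x(1) = 18, x(2) = 12, x(3) = 21, x(4) = 27, x(5) = 18.
The sequence repeats with period 4.
So x(16) = x(1 + ((16-1) mod 4)) = x(4) = 27.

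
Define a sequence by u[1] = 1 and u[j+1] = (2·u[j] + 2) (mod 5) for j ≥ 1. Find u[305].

1

u[1] = 1, u[2] = 4, u[3] = 0, u[4] = 2, u[5] = 1.
Since u[5] = u[1] = 1, the sequence is periodic with period 4.
(305 - 1) mod 4 = 0, so u[305] = u[1] = 1.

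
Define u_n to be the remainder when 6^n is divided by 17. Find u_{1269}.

u_0 = 1, u_1 = 6, u_2 = 2, u_3 = 12, u_4 = 4, u_5 = 7, u_6 = 8, u_7 = 14, u_8 = 16, u_9 = 11, u_{10} = 15, u_{11} = 5, u_{12} = 13, u_{13} = 10, u_{14} = 9, u_{15} = 3, u_{16} = 1.
The sequence repeats with period 16.
So u_{1269} = u_{0 + ((1269-0) mod 16)} = u_5 = 7.

7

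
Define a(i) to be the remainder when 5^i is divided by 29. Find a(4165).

28

a(0) = 1; a(1) = 5; a(2) = 25; a(3) = 9; a(4) = 16; a(5) = 22; a(6) = 23; a(7) = 28; a(8) = 24; a(9) = 4; a(10) = 20; a(11) = 13; a(12) = 7; a(13) = 6; a(14) = 1.
Since a(14) = a(0) = 1, the sequence is periodic with period 14.
(4165 - 0) mod 14 = 7, so a(4165) = a(7) = 28.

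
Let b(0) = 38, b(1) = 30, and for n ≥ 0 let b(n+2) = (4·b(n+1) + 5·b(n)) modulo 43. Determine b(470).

b(0) = 38,  b(1) = 30,  b(2) = 9,  b(3) = 14,  b(4) = 15,  b(5) = 1,  b(6) = 36,  b(7) = 20,  b(8) = 2,  b(9) = 22,  b(10) = 12,  b(11) = 29,  b(12) = 4,  b(13) = 32,  b(14) = 19,  b(15) = 21,  b(16) = 7,  b(17) = 4,  b(18) = 8,  b(19) = 9,  b(20) = 33,  b(21) = 5,  b(22) = 13,  b(23) = 34,  b(24) = 29,  b(25) = 28,  b(26) = 42,  b(27) = 7,  b(28) = 23,  b(29) = 41,  b(30) = 21,  b(31) = 31,  b(32) = 14,  b(33) = 39,  b(34) = 11,  b(35) = 24,  b(36) = 22,  b(37) = 36,  b(38) = 39,  b(39) = 35,  b(40) = 34,  b(41) = 10,  b(42) = 38,  b(43) = 30.
Since (b(42), b(43)) = (b(0), b(1)) = (38, 30) (two consecutive terms determine the rest), the sequence is periodic with period 42.
(470 - 0) mod 42 = 8, so b(470) = b(8) = 2.

2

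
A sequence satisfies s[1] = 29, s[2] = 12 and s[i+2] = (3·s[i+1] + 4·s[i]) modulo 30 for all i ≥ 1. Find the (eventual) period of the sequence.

s[1] = 29,  s[2] = 12,  s[3] = 2,  s[4] = 24,  s[5] = 20,  s[6] = 6,  s[7] = 8,  s[8] = 18,  s[9] = 26,  s[10] = 0,  s[11] = 14,  s[12] = 12,  s[13] = 2.
Since (s[12], s[13]) = (s[2], s[3]) = (12, 2) (two consecutive terms determine the rest), the sequence is eventually periodic: after a pre-period of length 1 it cycles with period 10.

10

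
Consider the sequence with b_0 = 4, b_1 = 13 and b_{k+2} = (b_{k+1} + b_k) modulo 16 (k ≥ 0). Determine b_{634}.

Computing terms: b_0 = 4,  b_1 = 13,  b_2 = 1,  b_3 = 14,  b_4 = 15,  b_5 = 13,  b_6 = 12,  b_7 = 9,  b_8 = 5,  b_9 = 14,  b_{10} = 3,  b_{11} = 1,  b_{12} = 4,  b_{13} = 5,  b_{14} = 9,  b_{15} = 14,  b_{16} = 7,  b_{17} = 5,  b_{18} = 12,  b_{19} = 1,  b_{20} = 13,  b_{21} = 14,  b_{22} = 11,  b_{23} = 9,  b_{24} = 4,  b_{25} = 13.
Since (b_{24}, b_{25}) = (b_0, b_1) = (4, 13) (two consecutive terms determine the rest), the sequence is periodic with period 24.
So b_{634} = b_{0 + ((634-0) mod 24)} = b_{10} = 3.

3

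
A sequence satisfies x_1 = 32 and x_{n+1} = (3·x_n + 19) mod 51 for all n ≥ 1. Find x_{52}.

We have x_1 = 32; x_2 = 13; x_3 = 7; x_4 = 40; x_5 = 37; x_6 = 28; x_7 = 1; x_8 = 22; x_9 = 34; x_{10} = 19; x_{11} = 25; x_{12} = 43; x_{13} = 46; x_{14} = 4; x_{15} = 31; x_{16} = 10; x_{17} = 49; x_{18} = 13.
Since x_{18} = x_2 = 13, the sequence is eventually periodic: after a pre-period of length 1 it cycles with period 16.
For n ≥ 2, x_n depends only on (n - 2) mod 16. (52 - 2) mod 16 = 2, so x_{52} = x_4 = 40.

40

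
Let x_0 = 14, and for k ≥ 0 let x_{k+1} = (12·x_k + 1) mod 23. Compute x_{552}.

5

Computing terms: x_0 = 14, x_1 = 8, x_2 = 5, x_3 = 15, x_4 = 20, x_5 = 11, x_6 = 18, x_7 = 10, x_8 = 6, x_9 = 4, x_{10} = 3, x_{11} = 14.
The sequence repeats with period 11.
(552 - 0) mod 11 = 2, so x_{552} = x_2 = 5.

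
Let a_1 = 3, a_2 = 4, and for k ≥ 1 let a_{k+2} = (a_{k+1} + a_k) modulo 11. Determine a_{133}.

Computing terms: a_1 = 3,  a_2 = 4,  a_3 = 7,  a_4 = 0,  a_5 = 7,  a_6 = 7,  a_7 = 3,  a_8 = 10,  a_9 = 2,  a_{10} = 1,  a_{11} = 3,  a_{12} = 4.
Since (a_{11}, a_{12}) = (a_1, a_2) = (3, 4) (two consecutive terms determine the rest), the sequence is periodic with period 10.
So a_{133} = a_{1 + ((133-1) mod 10)} = a_3 = 7.

7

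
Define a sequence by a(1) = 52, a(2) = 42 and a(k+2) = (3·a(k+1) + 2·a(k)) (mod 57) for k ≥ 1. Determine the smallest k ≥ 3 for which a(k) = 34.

29

Listing terms: a(1) = 52; a(2) = 42; a(3) = 2; a(4) = 33; a(5) = 46; a(6) = 33; a(7) = 20; a(8) = 12; a(9) = 19; a(10) = 24; a(11) = 53; a(12) = 36; a(13) = 43; a(14) = 30; a(15) = 5; a(16) = 18; a(17) = 7; a(18) = 0; a(19) = 14; a(20) = 42; a(21) = 40; a(22) = 33; a(23) = 8; a(24) = 33; a(25) = 1; a(26) = 12; a(27) = 38; a(28) = 24; a(29) = 34; a(30) = 36; a(31) = 5; a(32) = 30; a(33) = 43; a(34) = 18; a(35) = 26; a(36) = 0; a(37) = 52; a(38) = 42.
The sequence repeats with period 36.
The value 34 first appears (with k ≥ 3) at a(29).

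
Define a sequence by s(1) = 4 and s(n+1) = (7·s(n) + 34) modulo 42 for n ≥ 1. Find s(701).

20

We have s(1) = 4; s(2) = 20; s(3) = 6; s(4) = 34; s(5) = 20.
Since s(5) = s(2) = 20, the sequence is eventually periodic: after a pre-period of length 1 it cycles with period 3.
For n ≥ 2, s(n) depends only on (n - 2) mod 3. (701 - 2) mod 3 = 0, so s(701) = s(2) = 20.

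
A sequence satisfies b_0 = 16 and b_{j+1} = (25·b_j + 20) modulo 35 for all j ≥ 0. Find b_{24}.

b_0 = 16, b_1 = 0, b_2 = 20, b_3 = 30, b_4 = 0.
Since b_4 = b_1 = 0, the sequence is eventually periodic: after a pre-period of length 1 it cycles with period 3.
For j ≥ 1, b_j depends only on (j - 1) mod 3. (24 - 1) mod 3 = 2, so b_{24} = b_3 = 30.

30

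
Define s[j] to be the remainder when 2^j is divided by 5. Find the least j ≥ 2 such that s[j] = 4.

s[1] = 2, s[2] = 4, s[3] = 3, s[4] = 1, s[5] = 2.
The sequence repeats with period 4.
The value 4 first appears (with j ≥ 2) at s[2].

2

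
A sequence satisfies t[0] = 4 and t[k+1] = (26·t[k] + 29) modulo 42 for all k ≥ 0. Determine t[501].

13

Computing terms: t[0] = 4; t[1] = 7; t[2] = 1; t[3] = 13; t[4] = 31; t[5] = 37; t[6] = 25; t[7] = 7.
Since t[7] = t[1] = 7, the sequence is eventually periodic: after a pre-period of length 1 it cycles with period 6.
For k ≥ 1, t[k] depends only on (k - 1) mod 6. (501 - 1) mod 6 = 2, so t[501] = t[3] = 13.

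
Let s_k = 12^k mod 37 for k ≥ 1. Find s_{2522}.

We have s_1 = 12, s_2 = 33, s_3 = 26, s_4 = 16, s_5 = 7, s_6 = 10, s_7 = 9, s_8 = 34, s_9 = 1, s_{10} = 12.
The sequence repeats with period 9.
(2522 - 1) mod 9 = 1, so s_{2522} = s_2 = 33.

33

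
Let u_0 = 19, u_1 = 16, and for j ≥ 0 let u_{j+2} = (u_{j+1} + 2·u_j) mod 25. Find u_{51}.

11

Listing terms: u_0 = 19,  u_1 = 16,  u_2 = 4,  u_3 = 11,  u_4 = 19,  u_5 = 16.
The sequence repeats with period 4.
(51 - 0) mod 4 = 3, so u_{51} = u_3 = 11.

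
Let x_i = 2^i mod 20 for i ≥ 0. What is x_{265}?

12

Listing terms: x_0 = 1, x_1 = 2, x_2 = 4, x_3 = 8, x_4 = 16, x_5 = 12, x_6 = 4.
Since x_6 = x_2 = 4, the sequence is eventually periodic: after a pre-period of length 2 it cycles with period 4.
For i ≥ 2, x_i depends only on (i - 2) mod 4. (265 - 2) mod 4 = 3, so x_{265} = x_5 = 12.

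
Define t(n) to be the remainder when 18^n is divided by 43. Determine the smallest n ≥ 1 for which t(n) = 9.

We have t(0) = 1,  t(1) = 18,  t(2) = 23,  t(3) = 27,  t(4) = 13,  t(5) = 19,  t(6) = 41,  t(7) = 7,  t(8) = 40,  t(9) = 32,  t(10) = 17,  t(11) = 5,  t(12) = 4,  t(13) = 29,  t(14) = 6,  t(15) = 22,  t(16) = 9,  t(17) = 33,  t(18) = 35,  t(19) = 28,  t(20) = 31,  t(21) = 42,  t(22) = 25,  t(23) = 20,  t(24) = 16,  t(25) = 30,  t(26) = 24,  t(27) = 2,  t(28) = 36,  t(29) = 3,  t(30) = 11,  t(31) = 26,  t(32) = 38,  t(33) = 39,  t(34) = 14,  t(35) = 37,  t(36) = 21,  t(37) = 34,  t(38) = 10,  t(39) = 8,  t(40) = 15,  t(41) = 12,  t(42) = 1.
The sequence repeats with period 42.
The value 9 first appears (with n ≥ 1) at t(16).

16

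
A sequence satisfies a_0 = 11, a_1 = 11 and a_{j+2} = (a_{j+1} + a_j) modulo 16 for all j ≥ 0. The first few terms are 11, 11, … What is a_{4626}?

a_0 = 11,  a_1 = 11,  a_2 = 6,  a_3 = 1,  a_4 = 7,  a_5 = 8,  a_6 = 15,  a_7 = 7,  a_8 = 6,  a_9 = 13,  a_{10} = 3,  a_{11} = 0,  a_{12} = 3,  a_{13} = 3,  a_{14} = 6,  a_{15} = 9,  a_{16} = 15,  a_{17} = 8,  a_{18} = 7,  a_{19} = 15,  a_{20} = 6,  a_{21} = 5,  a_{22} = 11,  a_{23} = 0,  a_{24} = 11,  a_{25} = 11.
The sequence repeats with period 24.
(4626 - 0) mod 24 = 18, so a_{4626} = a_{18} = 7.

7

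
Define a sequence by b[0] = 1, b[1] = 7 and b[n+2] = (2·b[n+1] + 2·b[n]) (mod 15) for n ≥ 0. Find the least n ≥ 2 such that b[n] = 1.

2

Listing terms: b[0] = 1,  b[1] = 7,  b[2] = 1,  b[3] = 1,  b[4] = 4,  b[5] = 10,  b[6] = 13,  b[7] = 1,  b[8] = 13,  b[9] = 13,  b[10] = 7,  b[11] = 10,  b[12] = 4,  b[13] = 13,  b[14] = 4,  b[15] = 4,  b[16] = 1,  b[17] = 10,  b[18] = 7,  b[19] = 4,  b[20] = 7,  b[21] = 7,  b[22] = 13,  b[23] = 10,  b[24] = 1,  b[25] = 7.
Since (b[24], b[25]) = (b[0], b[1]) = (1, 7) (two consecutive terms determine the rest), the sequence is periodic with period 24.
The value 1 first appears (with n ≥ 2) at b[2].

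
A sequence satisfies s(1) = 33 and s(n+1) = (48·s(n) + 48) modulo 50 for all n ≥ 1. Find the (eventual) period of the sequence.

20

We have s(1) = 33, s(2) = 32, s(3) = 34, s(4) = 30, s(5) = 38, s(6) = 22, s(7) = 4, s(8) = 40, s(9) = 18, s(10) = 12, s(11) = 24, s(12) = 0, s(13) = 48, s(14) = 2, s(15) = 44, s(16) = 10, s(17) = 28, s(18) = 42, s(19) = 14, s(20) = 20, s(21) = 8, s(22) = 32.
Since s(22) = s(2) = 32, the sequence is eventually periodic: after a pre-period of length 1 it cycles with period 20.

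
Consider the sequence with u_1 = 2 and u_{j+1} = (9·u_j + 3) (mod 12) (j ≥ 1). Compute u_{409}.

Computing terms: u_1 = 2; u_2 = 9; u_3 = 0; u_4 = 3; u_5 = 6; u_6 = 9.
Since u_6 = u_2 = 9, the sequence is eventually periodic: after a pre-period of length 1 it cycles with period 4.
For j ≥ 2, u_j depends only on (j - 2) mod 4. (409 - 2) mod 4 = 3, so u_{409} = u_5 = 6.

6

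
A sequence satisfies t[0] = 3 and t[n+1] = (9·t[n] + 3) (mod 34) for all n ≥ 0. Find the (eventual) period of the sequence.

8

Computing terms: t[0] = 3,  t[1] = 30,  t[2] = 1,  t[3] = 12,  t[4] = 9,  t[5] = 16,  t[6] = 11,  t[7] = 0,  t[8] = 3.
Since t[8] = t[0] = 3, the sequence is periodic with period 8.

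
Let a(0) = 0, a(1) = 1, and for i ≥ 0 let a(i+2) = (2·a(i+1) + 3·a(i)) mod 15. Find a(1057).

a(0) = 0,  a(1) = 1,  a(2) = 2,  a(3) = 7,  a(4) = 5,  a(5) = 1,  a(6) = 2.
Since (a(5), a(6)) = (a(1), a(2)) = (1, 2) (two consecutive terms determine the rest), the sequence is eventually periodic: after a pre-period of length 1 it cycles with period 4.
For i ≥ 1, a(i) depends only on (i - 1) mod 4. (1057 - 1) mod 4 = 0, so a(1057) = a(1) = 1.

1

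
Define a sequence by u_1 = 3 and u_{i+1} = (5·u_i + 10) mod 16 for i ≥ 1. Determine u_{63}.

15

u_1 = 3, u_2 = 9, u_3 = 7, u_4 = 13, u_5 = 11, u_6 = 1, u_7 = 15, u_8 = 5, u_9 = 3.
Since u_9 = u_1 = 3, the sequence is periodic with period 8.
(63 - 1) mod 8 = 6, so u_{63} = u_7 = 15.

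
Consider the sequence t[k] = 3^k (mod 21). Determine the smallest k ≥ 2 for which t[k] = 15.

6

We have t[1] = 3; t[2] = 9; t[3] = 6; t[4] = 18; t[5] = 12; t[6] = 15; t[7] = 3.
Since t[7] = t[1] = 3, the sequence is periodic with period 6.
The value 15 first appears (with k ≥ 2) at t[6].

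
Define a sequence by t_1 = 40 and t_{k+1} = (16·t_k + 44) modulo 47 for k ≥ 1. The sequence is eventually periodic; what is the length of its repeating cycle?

23

t_1 = 40,  t_2 = 26,  t_3 = 37,  t_4 = 25,  t_5 = 21,  t_6 = 4,  t_7 = 14,  t_8 = 33,  t_9 = 8,  t_{10} = 31,  t_{11} = 23,  t_{12} = 36,  t_{13} = 9,  t_{14} = 0,  t_{15} = 44,  t_{16} = 43,  t_{17} = 27,  t_{18} = 6,  t_{19} = 46,  t_{20} = 28,  t_{21} = 22,  t_{22} = 20,  t_{23} = 35,  t_{24} = 40.
The sequence repeats with period 23.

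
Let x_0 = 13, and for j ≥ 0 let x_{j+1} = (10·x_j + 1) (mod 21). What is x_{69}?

7

x_0 = 13; x_1 = 5; x_2 = 9; x_3 = 7; x_4 = 8; x_5 = 18; x_6 = 13.
Since x_6 = x_0 = 13, the sequence is periodic with period 6.
So x_{69} = x_{0 + ((69-0) mod 6)} = x_3 = 7.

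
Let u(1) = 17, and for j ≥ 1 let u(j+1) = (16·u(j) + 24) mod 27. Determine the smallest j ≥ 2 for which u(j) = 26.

u(1) = 17, u(2) = 26, u(3) = 8, u(4) = 17.
Since u(4) = u(1) = 17, the sequence is periodic with period 3.
The value 26 first appears (with j ≥ 2) at u(2).

2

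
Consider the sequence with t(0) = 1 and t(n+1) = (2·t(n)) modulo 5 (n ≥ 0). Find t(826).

4

We have t(0) = 1,  t(1) = 2,  t(2) = 4,  t(3) = 3,  t(4) = 1.
The sequence repeats with period 4.
So t(826) = t(0 + ((826-0) mod 4)) = t(2) = 4.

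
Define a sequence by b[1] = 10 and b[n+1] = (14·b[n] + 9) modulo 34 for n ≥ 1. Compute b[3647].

5

Listing terms: b[1] = 10, b[2] = 13, b[3] = 21, b[4] = 31, b[5] = 1, b[6] = 23, b[7] = 25, b[8] = 19, b[9] = 3, b[10] = 17, b[11] = 9, b[12] = 33, b[13] = 29, b[14] = 7, b[15] = 5, b[16] = 11, b[17] = 27, b[18] = 13.
Since b[18] = b[2] = 13, the sequence is eventually periodic: after a pre-period of length 1 it cycles with period 16.
For n ≥ 2, b[n] depends only on (n - 2) mod 16. (3647 - 2) mod 16 = 13, so b[3647] = b[15] = 5.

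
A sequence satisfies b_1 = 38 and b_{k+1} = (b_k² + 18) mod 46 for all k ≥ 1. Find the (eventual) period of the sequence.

3

Listing terms: b_1 = 38; b_2 = 36; b_3 = 26; b_4 = 4; b_5 = 34; b_6 = 24; b_7 = 42; b_8 = 34.
Since b_8 = b_5 = 34, the sequence is eventually periodic: after a pre-period of length 4 it cycles with period 3.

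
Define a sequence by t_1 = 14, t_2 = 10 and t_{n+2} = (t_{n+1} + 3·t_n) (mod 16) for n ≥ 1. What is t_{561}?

4

t_1 = 14,  t_2 = 10,  t_3 = 4,  t_4 = 2,  t_5 = 14,  t_6 = 4,  t_7 = 14,  t_8 = 10.
The sequence repeats with period 6.
So t_{561} = t_{1 + ((561-1) mod 6)} = t_3 = 4.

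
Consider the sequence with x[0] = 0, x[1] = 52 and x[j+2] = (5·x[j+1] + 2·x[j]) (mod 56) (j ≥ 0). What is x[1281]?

20

x[0] = 0,  x[1] = 52,  x[2] = 36,  x[3] = 4,  x[4] = 36,  x[5] = 20,  x[6] = 4,  x[7] = 4,  x[8] = 28,  x[9] = 36,  x[10] = 12,  x[11] = 20,  x[12] = 12,  x[13] = 44,  x[14] = 20,  x[15] = 20,  x[16] = 28,  x[17] = 12,  x[18] = 4,  x[19] = 44,  x[20] = 4,  x[21] = 52,  x[22] = 44,  x[23] = 44,  x[24] = 28,  x[25] = 4,  x[26] = 20,  x[27] = 52,  x[28] = 20,  x[29] = 36,  x[30] = 52,  x[31] = 52,  x[32] = 28,  x[33] = 20,  x[34] = 44,  x[35] = 36,  x[36] = 44,  x[37] = 12,  x[38] = 36,  x[39] = 36,  x[40] = 28,  x[41] = 44,  x[42] = 52,  x[43] = 12,  x[44] = 52,  x[45] = 4,  x[46] = 12,  x[47] = 12,  x[48] = 28,  x[49] = 52,  x[50] = 36.
Since (x[49], x[50]) = (x[1], x[2]) = (52, 36) (two consecutive terms determine the rest), the sequence is eventually periodic: after a pre-period of length 1 it cycles with period 48.
For j ≥ 1, x[j] depends only on (j - 1) mod 48. (1281 - 1) mod 48 = 32, so x[1281] = x[33] = 20.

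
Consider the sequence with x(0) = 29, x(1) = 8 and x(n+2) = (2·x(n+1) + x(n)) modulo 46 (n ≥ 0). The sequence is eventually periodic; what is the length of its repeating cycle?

22

We have x(0) = 29,  x(1) = 8,  x(2) = 45,  x(3) = 6,  x(4) = 11,  x(5) = 28,  x(6) = 21,  x(7) = 24,  x(8) = 23,  x(9) = 24,  x(10) = 25,  x(11) = 28,  x(12) = 35,  x(13) = 6,  x(14) = 1,  x(15) = 8,  x(16) = 17,  x(17) = 42,  x(18) = 9,  x(19) = 14,  x(20) = 37,  x(21) = 42,  x(22) = 29,  x(23) = 8.
The sequence repeats with period 22.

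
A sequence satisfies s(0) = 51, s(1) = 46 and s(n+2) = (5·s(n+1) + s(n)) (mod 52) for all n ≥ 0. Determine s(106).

4

s(0) = 51; s(1) = 46; s(2) = 21; s(3) = 47; s(4) = 48; s(5) = 27; s(6) = 27; s(7) = 6; s(8) = 5; s(9) = 31; s(10) = 4; s(11) = 51; s(12) = 51; s(13) = 46.
The sequence repeats with period 12.
(106 - 0) mod 12 = 10, so s(106) = s(10) = 4.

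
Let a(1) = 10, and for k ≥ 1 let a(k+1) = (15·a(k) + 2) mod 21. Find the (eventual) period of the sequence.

7

a(1) = 10, a(2) = 5, a(3) = 14, a(4) = 2, a(5) = 11, a(6) = 20, a(7) = 8, a(8) = 17, a(9) = 5.
Since a(9) = a(2) = 5, the sequence is eventually periodic: after a pre-period of length 1 it cycles with period 7.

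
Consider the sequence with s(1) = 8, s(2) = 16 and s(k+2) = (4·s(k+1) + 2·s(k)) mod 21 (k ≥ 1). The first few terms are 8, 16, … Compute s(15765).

14

Listing terms: s(1) = 8, s(2) = 16, s(3) = 17, s(4) = 16, s(5) = 14, s(6) = 4, s(7) = 2, s(8) = 16, s(9) = 5, s(10) = 10, s(11) = 8, s(12) = 10, s(13) = 14, s(14) = 13, s(15) = 17, s(16) = 10, s(17) = 11, s(18) = 1, s(19) = 5, s(20) = 1, s(21) = 14, s(22) = 16, s(23) = 8, s(24) = 1, s(25) = 20, s(26) = 19, s(27) = 11, s(28) = 19, s(29) = 14, s(30) = 10, s(31) = 5, s(32) = 19, s(33) = 2, s(34) = 4, s(35) = 20, s(36) = 4, s(37) = 14, s(38) = 1, s(39) = 11, s(40) = 4, s(41) = 17, s(42) = 13, s(43) = 2, s(44) = 13, s(45) = 14, s(46) = 19, s(47) = 20, s(48) = 13, s(49) = 8, s(50) = 16.
The sequence repeats with period 48.
So s(15765) = s(1 + ((15765-1) mod 48)) = s(21) = 14.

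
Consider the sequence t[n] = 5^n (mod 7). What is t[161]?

3

We have t[0] = 1; t[1] = 5; t[2] = 4; t[3] = 6; t[4] = 2; t[5] = 3; t[6] = 1.
Since t[6] = t[0] = 1, the sequence is periodic with period 6.
(161 - 0) mod 6 = 5, so t[161] = t[5] = 3.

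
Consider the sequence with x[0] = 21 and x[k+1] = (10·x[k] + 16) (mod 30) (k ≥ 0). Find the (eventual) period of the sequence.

3

Computing terms: x[0] = 21; x[1] = 16; x[2] = 26; x[3] = 6; x[4] = 16.
Since x[4] = x[1] = 16, the sequence is eventually periodic: after a pre-period of length 1 it cycles with period 3.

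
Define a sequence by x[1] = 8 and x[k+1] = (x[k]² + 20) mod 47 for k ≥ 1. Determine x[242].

Listing terms: x[1] = 8, x[2] = 37, x[3] = 26, x[4] = 38, x[5] = 7, x[6] = 22, x[7] = 34, x[8] = 1, x[9] = 21, x[10] = 38.
Since x[10] = x[4] = 38, the sequence is eventually periodic: after a pre-period of length 3 it cycles with period 6.
For k ≥ 4, x[k] depends only on (k - 4) mod 6. (242 - 4) mod 6 = 4, so x[242] = x[8] = 1.

1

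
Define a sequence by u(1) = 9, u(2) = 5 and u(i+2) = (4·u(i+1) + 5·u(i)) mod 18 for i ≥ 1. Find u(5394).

7

We have u(1) = 9,  u(2) = 5,  u(3) = 11,  u(4) = 15,  u(5) = 7,  u(6) = 13,  u(7) = 15,  u(8) = 17,  u(9) = 17,  u(10) = 9,  u(11) = 13,  u(12) = 7,  u(13) = 3,  u(14) = 11,  u(15) = 5,  u(16) = 3,  u(17) = 1,  u(18) = 1,  u(19) = 9,  u(20) = 5.
Since (u(19), u(20)) = (u(1), u(2)) = (9, 5) (two consecutive terms determine the rest), the sequence is periodic with period 18.
So u(5394) = u(1 + ((5394-1) mod 18)) = u(12) = 7.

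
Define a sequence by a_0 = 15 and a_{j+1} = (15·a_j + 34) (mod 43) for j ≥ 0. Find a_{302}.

35

We have a_0 = 15,  a_1 = 1,  a_2 = 6,  a_3 = 38,  a_4 = 2,  a_5 = 21,  a_6 = 5,  a_7 = 23,  a_8 = 35,  a_9 = 0,  a_{10} = 34,  a_{11} = 28,  a_{12} = 24,  a_{13} = 7,  a_{14} = 10,  a_{15} = 12,  a_{16} = 42,  a_{17} = 19,  a_{18} = 18,  a_{19} = 3,  a_{20} = 36,  a_{21} = 15.
The sequence repeats with period 21.
So a_{302} = a_{0 + ((302-0) mod 21)} = a_8 = 35.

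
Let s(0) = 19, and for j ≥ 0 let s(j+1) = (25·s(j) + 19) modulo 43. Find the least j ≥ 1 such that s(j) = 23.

14

s(0) = 19, s(1) = 21, s(2) = 28, s(3) = 31, s(4) = 20, s(5) = 3, s(6) = 8, s(7) = 4, s(8) = 33, s(9) = 27, s(10) = 6, s(11) = 40, s(12) = 30, s(13) = 38, s(14) = 23, s(15) = 35, s(16) = 34, s(17) = 9, s(18) = 29, s(19) = 13, s(20) = 0, s(21) = 19.
The sequence repeats with period 21.
The value 23 first appears (with j ≥ 1) at s(14).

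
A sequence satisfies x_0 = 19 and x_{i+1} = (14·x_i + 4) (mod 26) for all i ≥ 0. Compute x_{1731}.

We have x_0 = 19,  x_1 = 10,  x_2 = 14,  x_3 = 18,  x_4 = 22,  x_5 = 0,  x_6 = 4,  x_7 = 8,  x_8 = 12,  x_9 = 16,  x_{10} = 20,  x_{11} = 24,  x_{12} = 2,  x_{13} = 6,  x_{14} = 10.
Since x_{14} = x_1 = 10, the sequence is eventually periodic: after a pre-period of length 1 it cycles with period 13.
For i ≥ 1, x_i depends only on (i - 1) mod 13. (1731 - 1) mod 13 = 1, so x_{1731} = x_2 = 14.

14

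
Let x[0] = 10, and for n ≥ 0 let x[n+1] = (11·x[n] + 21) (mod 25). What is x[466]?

21

Computing terms: x[0] = 10; x[1] = 6; x[2] = 12; x[3] = 3; x[4] = 4; x[5] = 15; x[6] = 11; x[7] = 17; x[8] = 8; x[9] = 9; x[10] = 20; x[11] = 16; x[12] = 22; x[13] = 13; x[14] = 14; x[15] = 0; x[16] = 21; x[17] = 2; x[18] = 18; x[19] = 19; x[20] = 5; x[21] = 1; x[22] = 7; x[23] = 23; x[24] = 24; x[25] = 10.
The sequence repeats with period 25.
So x[466] = x[0 + ((466-0) mod 25)] = x[16] = 21.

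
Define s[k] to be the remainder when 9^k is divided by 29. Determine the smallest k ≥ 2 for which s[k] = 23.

Computing terms: s[1] = 9; s[2] = 23; s[3] = 4; s[4] = 7; s[5] = 5; s[6] = 16; s[7] = 28; s[8] = 20; s[9] = 6; s[10] = 25; s[11] = 22; s[12] = 24; s[13] = 13; s[14] = 1; s[15] = 9.
Since s[15] = s[1] = 9, the sequence is periodic with period 14.
The value 23 first appears (with k ≥ 2) at s[2].

2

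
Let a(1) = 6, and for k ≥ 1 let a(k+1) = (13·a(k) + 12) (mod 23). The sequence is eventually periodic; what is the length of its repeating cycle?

Listing terms: a(1) = 6; a(2) = 21; a(3) = 9; a(4) = 14; a(5) = 10; a(6) = 4; a(7) = 18; a(8) = 16; a(9) = 13; a(10) = 20; a(11) = 19; a(12) = 6.
The sequence repeats with period 11.

11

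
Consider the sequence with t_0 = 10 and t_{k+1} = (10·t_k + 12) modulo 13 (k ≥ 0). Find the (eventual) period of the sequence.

6

Computing terms: t_0 = 10, t_1 = 8, t_2 = 1, t_3 = 9, t_4 = 11, t_5 = 5, t_6 = 10.
The sequence repeats with period 6.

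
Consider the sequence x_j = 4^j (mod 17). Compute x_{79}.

Listing terms: x_1 = 4, x_2 = 16, x_3 = 13, x_4 = 1, x_5 = 4.
The sequence repeats with period 4.
So x_{79} = x_{1 + ((79-1) mod 4)} = x_3 = 13.

13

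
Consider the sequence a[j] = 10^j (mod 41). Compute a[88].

Computing terms: a[0] = 1; a[1] = 10; a[2] = 18; a[3] = 16; a[4] = 37; a[5] = 1.
The sequence repeats with period 5.
(88 - 0) mod 5 = 3, so a[88] = a[3] = 16.

16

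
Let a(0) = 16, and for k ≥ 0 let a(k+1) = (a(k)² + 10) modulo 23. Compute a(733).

13

Computing terms: a(0) = 16, a(1) = 13, a(2) = 18, a(3) = 12, a(4) = 16.
The sequence repeats with period 4.
So a(733) = a(0 + ((733-0) mod 4)) = a(1) = 13.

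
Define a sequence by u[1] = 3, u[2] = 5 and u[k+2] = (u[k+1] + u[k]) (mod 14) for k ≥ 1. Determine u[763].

Listing terms: u[1] = 3, u[2] = 5, u[3] = 8, u[4] = 13, u[5] = 7, u[6] = 6, u[7] = 13, u[8] = 5, u[9] = 4, u[10] = 9, u[11] = 13, u[12] = 8, u[13] = 7, u[14] = 1, u[15] = 8, u[16] = 9, u[17] = 3, u[18] = 12, u[19] = 1, u[20] = 13, u[21] = 0, u[22] = 13, u[23] = 13, u[24] = 12, u[25] = 11, u[26] = 9, u[27] = 6, u[28] = 1, u[29] = 7, u[30] = 8, u[31] = 1, u[32] = 9, u[33] = 10, u[34] = 5, u[35] = 1, u[36] = 6, u[37] = 7, u[38] = 13, u[39] = 6, u[40] = 5, u[41] = 11, u[42] = 2, u[43] = 13, u[44] = 1, u[45] = 0, u[46] = 1, u[47] = 1, u[48] = 2, u[49] = 3, u[50] = 5.
Since (u[49], u[50]) = (u[1], u[2]) = (3, 5) (two consecutive terms determine the rest), the sequence is periodic with period 48.
(763 - 1) mod 48 = 42, so u[763] = u[43] = 13.

13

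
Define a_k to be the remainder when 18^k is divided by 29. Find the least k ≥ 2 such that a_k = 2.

Computing terms: a_1 = 18,  a_2 = 5,  a_3 = 3,  a_4 = 25,  a_5 = 15,  a_6 = 9,  a_7 = 17,  a_8 = 16,  a_9 = 27,  a_{10} = 22,  a_{11} = 19,  a_{12} = 23,  a_{13} = 8,  a_{14} = 28,  a_{15} = 11,  a_{16} = 24,  a_{17} = 26,  a_{18} = 4,  a_{19} = 14,  a_{20} = 20,  a_{21} = 12,  a_{22} = 13,  a_{23} = 2,  a_{24} = 7,  a_{25} = 10,  a_{26} = 6,  a_{27} = 21,  a_{28} = 1,  a_{29} = 18.
Since a_{29} = a_1 = 18, the sequence is periodic with period 28.
The value 2 first appears (with k ≥ 2) at a_{23}.

23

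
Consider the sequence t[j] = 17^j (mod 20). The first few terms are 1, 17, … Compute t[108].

1

Computing terms: t[0] = 1, t[1] = 17, t[2] = 9, t[3] = 13, t[4] = 1.
Since t[4] = t[0] = 1, the sequence is periodic with period 4.
So t[108] = t[0 + ((108-0) mod 4)] = t[0] = 1.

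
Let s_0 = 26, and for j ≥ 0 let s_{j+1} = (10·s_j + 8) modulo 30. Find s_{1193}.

Computing terms: s_0 = 26, s_1 = 28, s_2 = 18, s_3 = 8, s_4 = 28.
Since s_4 = s_1 = 28, the sequence is eventually periodic: after a pre-period of length 1 it cycles with period 3.
For j ≥ 1, s_j depends only on (j - 1) mod 3. (1193 - 1) mod 3 = 1, so s_{1193} = s_2 = 18.

18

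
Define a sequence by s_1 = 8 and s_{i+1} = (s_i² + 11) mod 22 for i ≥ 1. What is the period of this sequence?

We have s_1 = 8,  s_2 = 9,  s_3 = 4,  s_4 = 5,  s_5 = 14,  s_6 = 9.
Since s_6 = s_2 = 9, the sequence is eventually periodic: after a pre-period of length 1 it cycles with period 4.

4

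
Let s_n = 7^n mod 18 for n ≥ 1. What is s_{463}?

7

Listing terms: s_1 = 7,  s_2 = 13,  s_3 = 1,  s_4 = 7.
The sequence repeats with period 3.
So s_{463} = s_{1 + ((463-1) mod 3)} = s_1 = 7.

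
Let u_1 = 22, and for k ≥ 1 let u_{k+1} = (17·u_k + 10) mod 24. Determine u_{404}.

12

Computing terms: u_1 = 22; u_2 = 0; u_3 = 10; u_4 = 12; u_5 = 22.
The sequence repeats with period 4.
(404 - 1) mod 4 = 3, so u_{404} = u_4 = 12.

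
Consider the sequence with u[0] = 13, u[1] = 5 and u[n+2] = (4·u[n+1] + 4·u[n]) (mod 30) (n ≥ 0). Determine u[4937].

u[0] = 13, u[1] = 5, u[2] = 12, u[3] = 8, u[4] = 20, u[5] = 22, u[6] = 18, u[7] = 10, u[8] = 22, u[9] = 8, u[10] = 0, u[11] = 2, u[12] = 8, u[13] = 10, u[14] = 12, u[15] = 28, u[16] = 10, u[17] = 2, u[18] = 18, u[19] = 20, u[20] = 2, u[21] = 28, u[22] = 0, u[23] = 22, u[24] = 28, u[25] = 20, u[26] = 12, u[27] = 8.
Since (u[26], u[27]) = (u[2], u[3]) = (12, 8) (two consecutive terms determine the rest), the sequence is eventually periodic: after a pre-period of length 2 it cycles with period 24.
For n ≥ 2, u[n] depends only on (n - 2) mod 24. (4937 - 2) mod 24 = 15, so u[4937] = u[17] = 2.

2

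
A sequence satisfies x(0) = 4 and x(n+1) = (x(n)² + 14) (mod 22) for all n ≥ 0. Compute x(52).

x(0) = 4,  x(1) = 8,  x(2) = 12,  x(3) = 4.
Since x(3) = x(0) = 4, the sequence is periodic with period 3.
(52 - 0) mod 3 = 1, so x(52) = x(1) = 8.

8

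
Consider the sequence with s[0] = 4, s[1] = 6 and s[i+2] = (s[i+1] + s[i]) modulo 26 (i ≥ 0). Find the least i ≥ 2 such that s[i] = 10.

Computing terms: s[0] = 4, s[1] = 6, s[2] = 10, s[3] = 16, s[4] = 0, s[5] = 16, s[6] = 16, s[7] = 6, s[8] = 22, s[9] = 2, s[10] = 24, s[11] = 0, s[12] = 24, s[13] = 24, s[14] = 22, s[15] = 20, s[16] = 16, s[17] = 10, s[18] = 0, s[19] = 10, s[20] = 10, s[21] = 20, s[22] = 4, s[23] = 24, s[24] = 2, s[25] = 0, s[26] = 2, s[27] = 2, s[28] = 4, s[29] = 6.
The sequence repeats with period 28.
The value 10 first appears (with i ≥ 2) at s[2].

2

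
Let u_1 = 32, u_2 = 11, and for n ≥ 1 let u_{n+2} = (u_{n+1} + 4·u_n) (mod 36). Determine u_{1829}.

19

Computing terms: u_1 = 32; u_2 = 11; u_3 = 31; u_4 = 3; u_5 = 19; u_6 = 31; u_7 = 35; u_8 = 15; u_9 = 11; u_{10} = 35; u_{11} = 7; u_{12} = 3; u_{13} = 31; u_{14} = 7; u_{15} = 23; u_{16} = 15; u_{17} = 35; u_{18} = 23; u_{19} = 19; u_{20} = 3; u_{21} = 7; u_{22} = 19; u_{23} = 11; u_{24} = 15; u_{25} = 23; u_{26} = 11; u_{27} = 31.
Since (u_{26}, u_{27}) = (u_2, u_3) = (11, 31) (two consecutive terms determine the rest), the sequence is eventually periodic: after a pre-period of length 1 it cycles with period 24.
For n ≥ 2, u_n depends only on (n - 2) mod 24. (1829 - 2) mod 24 = 3, so u_{1829} = u_5 = 19.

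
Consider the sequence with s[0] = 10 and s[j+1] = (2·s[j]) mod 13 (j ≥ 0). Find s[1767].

2

Listing terms: s[0] = 10,  s[1] = 7,  s[2] = 1,  s[3] = 2,  s[4] = 4,  s[5] = 8,  s[6] = 3,  s[7] = 6,  s[8] = 12,  s[9] = 11,  s[10] = 9,  s[11] = 5,  s[12] = 10.
The sequence repeats with period 12.
(1767 - 0) mod 12 = 3, so s[1767] = s[3] = 2.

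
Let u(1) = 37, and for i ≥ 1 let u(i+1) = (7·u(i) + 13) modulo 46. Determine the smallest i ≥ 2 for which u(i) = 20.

Computing terms: u(1) = 37,  u(2) = 42,  u(3) = 31,  u(4) = 0,  u(5) = 13,  u(6) = 12,  u(7) = 5,  u(8) = 2,  u(9) = 27,  u(10) = 18,  u(11) = 1,  u(12) = 20,  u(13) = 15,  u(14) = 26,  u(15) = 11,  u(16) = 44,  u(17) = 45,  u(18) = 6,  u(19) = 9,  u(20) = 30,  u(21) = 39,  u(22) = 10,  u(23) = 37.
Since u(23) = u(1) = 37, the sequence is periodic with period 22.
The value 20 first appears (with i ≥ 2) at u(12).

12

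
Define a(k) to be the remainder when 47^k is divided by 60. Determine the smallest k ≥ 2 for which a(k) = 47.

5

We have a(1) = 47, a(2) = 49, a(3) = 23, a(4) = 1, a(5) = 47.
Since a(5) = a(1) = 47, the sequence is periodic with period 4.
The value 47 next appears (with k ≥ 2) at a(5).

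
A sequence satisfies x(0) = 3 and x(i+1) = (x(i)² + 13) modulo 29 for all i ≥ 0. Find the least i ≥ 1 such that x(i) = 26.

7

x(0) = 3, x(1) = 22, x(2) = 4, x(3) = 0, x(4) = 13, x(5) = 8, x(6) = 19, x(7) = 26, x(8) = 22.
Since x(8) = x(1) = 22, the sequence is eventually periodic: after a pre-period of length 1 it cycles with period 7.
The value 26 first appears (with i ≥ 1) at x(7).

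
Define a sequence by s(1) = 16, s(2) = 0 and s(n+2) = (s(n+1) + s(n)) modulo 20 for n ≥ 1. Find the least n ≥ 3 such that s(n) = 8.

Listing terms: s(1) = 16; s(2) = 0; s(3) = 16; s(4) = 16; s(5) = 12; s(6) = 8; s(7) = 0; s(8) = 8; s(9) = 8; s(10) = 16; s(11) = 4; s(12) = 0; s(13) = 4; s(14) = 4; s(15) = 8; s(16) = 12; s(17) = 0; s(18) = 12; s(19) = 12; s(20) = 4; s(21) = 16; s(22) = 0.
The sequence repeats with period 20.
The value 8 first appears (with n ≥ 3) at s(6).

6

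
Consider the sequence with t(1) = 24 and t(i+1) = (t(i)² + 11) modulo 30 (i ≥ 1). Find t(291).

t(1) = 24, t(2) = 17, t(3) = 0, t(4) = 11, t(5) = 12, t(6) = 5, t(7) = 6, t(8) = 17.
Since t(8) = t(2) = 17, the sequence is eventually periodic: after a pre-period of length 1 it cycles with period 6.
For i ≥ 2, t(i) depends only on (i - 2) mod 6. (291 - 2) mod 6 = 1, so t(291) = t(3) = 0.

0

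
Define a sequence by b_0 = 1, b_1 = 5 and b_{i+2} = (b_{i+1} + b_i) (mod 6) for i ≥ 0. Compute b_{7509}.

b_0 = 1; b_1 = 5; b_2 = 0; b_3 = 5; b_4 = 5; b_5 = 4; b_6 = 3; b_7 = 1; b_8 = 4; b_9 = 5; b_{10} = 3; b_{11} = 2; b_{12} = 5; b_{13} = 1; b_{14} = 0; b_{15} = 1; b_{16} = 1; b_{17} = 2; b_{18} = 3; b_{19} = 5; b_{20} = 2; b_{21} = 1; b_{22} = 3; b_{23} = 4; b_{24} = 1; b_{25} = 5.
Since (b_{24}, b_{25}) = (b_0, b_1) = (1, 5) (two consecutive terms determine the rest), the sequence is periodic with period 24.
So b_{7509} = b_{0 + ((7509-0) mod 24)} = b_{21} = 1.

1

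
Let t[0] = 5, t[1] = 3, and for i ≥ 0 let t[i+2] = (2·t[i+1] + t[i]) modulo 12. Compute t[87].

5

t[0] = 5, t[1] = 3, t[2] = 11, t[3] = 1, t[4] = 1, t[5] = 3, t[6] = 7, t[7] = 5, t[8] = 5, t[9] = 3.
The sequence repeats with period 8.
So t[87] = t[0 + ((87-0) mod 8)] = t[7] = 5.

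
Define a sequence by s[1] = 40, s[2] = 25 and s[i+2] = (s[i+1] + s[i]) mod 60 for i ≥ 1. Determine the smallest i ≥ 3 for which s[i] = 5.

3

We have s[1] = 40,  s[2] = 25,  s[3] = 5,  s[4] = 30,  s[5] = 35,  s[6] = 5,  s[7] = 40,  s[8] = 45,  s[9] = 25,  s[10] = 10,  s[11] = 35,  s[12] = 45,  s[13] = 20,  s[14] = 5,  s[15] = 25,  s[16] = 30,  s[17] = 55,  s[18] = 25,  s[19] = 20,  s[20] = 45,  s[21] = 5,  s[22] = 50,  s[23] = 55,  s[24] = 45,  s[25] = 40,  s[26] = 25.
Since (s[25], s[26]) = (s[1], s[2]) = (40, 25) (two consecutive terms determine the rest), the sequence is periodic with period 24.
The value 5 first appears (with i ≥ 3) at s[3].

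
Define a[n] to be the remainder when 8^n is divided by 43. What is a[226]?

Computing terms: a[1] = 8; a[2] = 21; a[3] = 39; a[4] = 11; a[5] = 2; a[6] = 16; a[7] = 42; a[8] = 35; a[9] = 22; a[10] = 4; a[11] = 32; a[12] = 41; a[13] = 27; a[14] = 1; a[15] = 8.
Since a[15] = a[1] = 8, the sequence is periodic with period 14.
So a[226] = a[1 + ((226-1) mod 14)] = a[2] = 21.

21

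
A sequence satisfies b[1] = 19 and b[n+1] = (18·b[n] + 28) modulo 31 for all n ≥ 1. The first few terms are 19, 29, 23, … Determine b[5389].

Listing terms: b[1] = 19; b[2] = 29; b[3] = 23; b[4] = 8; b[5] = 17; b[6] = 24; b[7] = 26; b[8] = 0; b[9] = 28; b[10] = 5; b[11] = 25; b[12] = 13; b[13] = 14; b[14] = 1; b[15] = 15; b[16] = 19.
Since b[16] = b[1] = 19, the sequence is periodic with period 15.
So b[5389] = b[1 + ((5389-1) mod 15)] = b[4] = 8.

8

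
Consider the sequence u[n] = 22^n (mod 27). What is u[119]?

Computing terms: u[0] = 1, u[1] = 22, u[2] = 25, u[3] = 10, u[4] = 4, u[5] = 7, u[6] = 19, u[7] = 13, u[8] = 16, u[9] = 1.
The sequence repeats with period 9.
So u[119] = u[0 + ((119-0) mod 9)] = u[2] = 25.

25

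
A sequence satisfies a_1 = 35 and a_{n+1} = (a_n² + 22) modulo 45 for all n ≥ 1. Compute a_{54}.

38

We have a_1 = 35; a_2 = 32; a_3 = 11; a_4 = 8; a_5 = 41; a_6 = 38; a_7 = 26; a_8 = 23; a_9 = 11.
Since a_9 = a_3 = 11, the sequence is eventually periodic: after a pre-period of length 2 it cycles with period 6.
For n ≥ 3, a_n depends only on (n - 3) mod 6. (54 - 3) mod 6 = 3, so a_{54} = a_6 = 38.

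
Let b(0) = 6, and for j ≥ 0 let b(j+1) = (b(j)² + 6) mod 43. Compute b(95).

17

Computing terms: b(0) = 6,  b(1) = 42,  b(2) = 7,  b(3) = 12,  b(4) = 21,  b(5) = 17,  b(6) = 37,  b(7) = 42.
Since b(7) = b(1) = 42, the sequence is eventually periodic: after a pre-period of length 1 it cycles with period 6.
For j ≥ 1, b(j) depends only on (j - 1) mod 6. (95 - 1) mod 6 = 4, so b(95) = b(5) = 17.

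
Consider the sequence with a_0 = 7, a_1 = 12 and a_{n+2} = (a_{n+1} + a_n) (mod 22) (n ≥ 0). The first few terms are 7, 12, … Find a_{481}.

Computing terms: a_0 = 7, a_1 = 12, a_2 = 19, a_3 = 9, a_4 = 6, a_5 = 15, a_6 = 21, a_7 = 14, a_8 = 13, a_9 = 5, a_{10} = 18, a_{11} = 1, a_{12} = 19, a_{13} = 20, a_{14} = 17, a_{15} = 15, a_{16} = 10, a_{17} = 3, a_{18} = 13, a_{19} = 16, a_{20} = 7, a_{21} = 1, a_{22} = 8, a_{23} = 9, a_{24} = 17, a_{25} = 4, a_{26} = 21, a_{27} = 3, a_{28} = 2, a_{29} = 5, a_{30} = 7, a_{31} = 12.
Since (a_{30}, a_{31}) = (a_0, a_1) = (7, 12) (two consecutive terms determine the rest), the sequence is periodic with period 30.
So a_{481} = a_{0 + ((481-0) mod 30)} = a_1 = 12.

12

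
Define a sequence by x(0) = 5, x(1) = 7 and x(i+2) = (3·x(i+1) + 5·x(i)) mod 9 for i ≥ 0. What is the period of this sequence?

12

We have x(0) = 5; x(1) = 7; x(2) = 1; x(3) = 2; x(4) = 2; x(5) = 7; x(6) = 4; x(7) = 2; x(8) = 8; x(9) = 7; x(10) = 7; x(11) = 2; x(12) = 5; x(13) = 7.
The sequence repeats with period 12.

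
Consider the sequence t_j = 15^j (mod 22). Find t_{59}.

t_0 = 1, t_1 = 15, t_2 = 5, t_3 = 9, t_4 = 3, t_5 = 1.
The sequence repeats with period 5.
(59 - 0) mod 5 = 4, so t_{59} = t_4 = 3.

3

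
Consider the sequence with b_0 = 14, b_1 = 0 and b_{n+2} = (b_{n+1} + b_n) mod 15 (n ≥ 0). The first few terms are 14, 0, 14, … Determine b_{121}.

Computing terms: b_0 = 14, b_1 = 0, b_2 = 14, b_3 = 14, b_4 = 13, b_5 = 12, b_6 = 10, b_7 = 7, b_8 = 2, b_9 = 9, b_{10} = 11, b_{11} = 5, b_{12} = 1, b_{13} = 6, b_{14} = 7, b_{15} = 13, b_{16} = 5, b_{17} = 3, b_{18} = 8, b_{19} = 11, b_{20} = 4, b_{21} = 0, b_{22} = 4, b_{23} = 4, b_{24} = 8, b_{25} = 12, b_{26} = 5, b_{27} = 2, b_{28} = 7, b_{29} = 9, b_{30} = 1, b_{31} = 10, b_{32} = 11, b_{33} = 6, b_{34} = 2, b_{35} = 8, b_{36} = 10, b_{37} = 3, b_{38} = 13, b_{39} = 1, b_{40} = 14, b_{41} = 0.
The sequence repeats with period 40.
So b_{121} = b_{0 + ((121-0) mod 40)} = b_1 = 0.

0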